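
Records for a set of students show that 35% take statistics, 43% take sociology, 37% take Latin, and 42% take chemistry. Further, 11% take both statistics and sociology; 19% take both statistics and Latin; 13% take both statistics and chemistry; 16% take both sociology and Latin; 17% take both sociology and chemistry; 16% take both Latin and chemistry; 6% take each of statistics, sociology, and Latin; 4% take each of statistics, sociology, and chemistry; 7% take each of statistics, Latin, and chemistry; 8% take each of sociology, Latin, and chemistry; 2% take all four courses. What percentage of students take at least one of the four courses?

88%

P(≥1) = 35 + 43 + 37 + 42 − 11 − 19 − 13 − 16 − 17 − 16 + 6 + 4 + 7 + 8 − 2 = 88%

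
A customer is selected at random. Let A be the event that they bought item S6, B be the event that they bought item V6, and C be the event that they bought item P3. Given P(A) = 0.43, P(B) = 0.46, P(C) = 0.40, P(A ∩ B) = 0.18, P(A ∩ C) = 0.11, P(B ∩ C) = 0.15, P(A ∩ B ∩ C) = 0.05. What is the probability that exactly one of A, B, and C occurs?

0.56

Using the inclusion–exclusion count for exactly one event:
P(exactly one) = 0.43 + 0.46 + 0.40 − 2·0.18 − 2·0.11 − 2·0.15 + 3·0.05 = 0.56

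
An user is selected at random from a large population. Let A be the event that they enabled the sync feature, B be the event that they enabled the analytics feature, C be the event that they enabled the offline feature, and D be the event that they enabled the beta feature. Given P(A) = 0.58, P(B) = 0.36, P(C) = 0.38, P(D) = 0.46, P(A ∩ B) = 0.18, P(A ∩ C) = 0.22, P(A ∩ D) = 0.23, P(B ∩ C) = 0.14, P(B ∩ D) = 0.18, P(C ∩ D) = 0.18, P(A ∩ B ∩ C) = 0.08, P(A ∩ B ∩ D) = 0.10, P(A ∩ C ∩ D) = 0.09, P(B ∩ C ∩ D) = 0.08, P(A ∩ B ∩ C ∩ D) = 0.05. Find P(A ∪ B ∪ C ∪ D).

By inclusion–exclusion:
P(A ∪ B ∪ C ∪ D) = 0.58 + 0.36 + 0.38 + 0.46 − 0.18 − 0.22 − 0.23 − 0.14 − 0.18 − 0.18 + 0.08 + 0.10 + 0.09 + 0.08 − 0.05 = 0.95

0.95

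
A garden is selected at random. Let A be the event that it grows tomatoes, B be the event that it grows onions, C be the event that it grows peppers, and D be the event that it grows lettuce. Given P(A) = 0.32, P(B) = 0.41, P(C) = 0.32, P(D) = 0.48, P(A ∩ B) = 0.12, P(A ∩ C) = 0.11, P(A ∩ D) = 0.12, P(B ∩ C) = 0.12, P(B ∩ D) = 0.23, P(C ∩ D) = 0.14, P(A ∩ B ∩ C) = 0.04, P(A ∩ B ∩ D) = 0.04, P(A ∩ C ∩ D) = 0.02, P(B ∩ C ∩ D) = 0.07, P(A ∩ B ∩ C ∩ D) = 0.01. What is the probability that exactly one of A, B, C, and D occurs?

By inclusion–exclusion (exactly-one form):
P(exactly one) = 0.32 + 0.41 + 0.32 + 0.48 − 2·0.12 − 2·0.11 − 2·0.12 − 2·0.12 − 2·0.23 − 2·0.14 + 3·0.04 + 3·0.04 + 3·0.02 + 3·0.07 − 4·0.01 = 0.32

0.32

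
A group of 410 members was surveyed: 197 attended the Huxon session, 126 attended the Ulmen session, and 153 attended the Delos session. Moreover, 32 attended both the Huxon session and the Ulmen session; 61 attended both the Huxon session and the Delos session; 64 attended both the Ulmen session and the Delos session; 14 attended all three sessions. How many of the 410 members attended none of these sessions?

|union| = 197 + 126 + 153 − 32 − 61 − 64 + 14 = 333
None: 410 − 333 = 77

77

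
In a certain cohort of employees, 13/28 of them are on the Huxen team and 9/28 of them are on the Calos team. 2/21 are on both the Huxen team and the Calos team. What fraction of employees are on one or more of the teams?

29/42

By inclusion-exclusion,
P(union) = 13/28 + 9/28 − 2/21 = 29/42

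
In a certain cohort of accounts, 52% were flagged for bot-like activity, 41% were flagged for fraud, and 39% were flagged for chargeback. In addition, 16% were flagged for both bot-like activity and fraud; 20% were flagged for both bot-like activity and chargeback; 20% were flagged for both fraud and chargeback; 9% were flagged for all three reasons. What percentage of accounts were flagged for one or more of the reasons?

P(at least one) = 52 + 41 + 39 − 16 − 20 − 20 + 9 = 85%

85%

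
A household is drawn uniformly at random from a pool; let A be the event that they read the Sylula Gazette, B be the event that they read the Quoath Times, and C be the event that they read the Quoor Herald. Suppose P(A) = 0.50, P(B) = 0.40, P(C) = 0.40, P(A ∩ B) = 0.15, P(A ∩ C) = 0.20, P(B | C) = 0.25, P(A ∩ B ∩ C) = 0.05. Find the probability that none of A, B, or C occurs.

0.10

P(B ∩ C) = P(C)·P(B|C) = 0.40 × 0.25 = 0.10
Inclusion–exclusion gives
P(A ∪ B ∪ C) = 0.50 + 0.40 + 0.40 − 0.15 − 0.20 − 0.10 + 0.05 = 0.90
P(none) = 1 − 0.90 = 0.10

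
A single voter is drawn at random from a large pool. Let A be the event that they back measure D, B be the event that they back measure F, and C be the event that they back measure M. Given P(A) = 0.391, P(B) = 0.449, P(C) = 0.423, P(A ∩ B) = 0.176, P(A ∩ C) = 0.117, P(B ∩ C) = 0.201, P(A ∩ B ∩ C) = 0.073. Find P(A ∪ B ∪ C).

0.842

P(A ∪ B ∪ C) = 0.391 + 0.449 + 0.423 − 0.176 − 0.117 − 0.201 + 0.073 = 0.842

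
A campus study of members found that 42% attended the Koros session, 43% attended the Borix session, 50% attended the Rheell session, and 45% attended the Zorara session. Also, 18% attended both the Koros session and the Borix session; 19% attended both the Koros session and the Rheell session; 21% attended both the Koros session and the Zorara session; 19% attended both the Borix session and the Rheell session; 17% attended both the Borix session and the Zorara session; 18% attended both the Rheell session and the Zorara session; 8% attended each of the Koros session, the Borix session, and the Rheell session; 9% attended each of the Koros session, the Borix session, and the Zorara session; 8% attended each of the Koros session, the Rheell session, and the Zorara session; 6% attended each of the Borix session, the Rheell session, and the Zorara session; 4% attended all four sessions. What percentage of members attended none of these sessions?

P(at least one) = 42 + 43 + 50 + 45 − 18 − 19 − 21 − 19 − 17 − 18 + 8 + 9 + 8 + 6 − 4 = 95%
P(none) = 100% − 95% = 5%

5%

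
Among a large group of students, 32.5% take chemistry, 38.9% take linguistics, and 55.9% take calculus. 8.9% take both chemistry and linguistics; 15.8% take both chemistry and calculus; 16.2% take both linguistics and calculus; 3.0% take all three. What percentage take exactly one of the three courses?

Using the inclusion–exclusion count for exactly one event:
P(exactly one) = 32.5 + 38.9 + 55.9 − 2·8.9 − 2·15.8 − 2·16.2 + 3·3.0 = 54.5%

54.5%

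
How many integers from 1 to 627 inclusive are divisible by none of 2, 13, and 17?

273

313 + 48 + 36 − 24 − 18 − 2 + 1 = 354
627 − 354 = 273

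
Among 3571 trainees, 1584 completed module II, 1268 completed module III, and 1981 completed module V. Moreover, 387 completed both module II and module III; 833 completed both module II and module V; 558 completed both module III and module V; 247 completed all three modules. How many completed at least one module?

3302

|at least one| = 1584 + 1268 + 1981 − 387 − 833 − 558 + 247 = 3302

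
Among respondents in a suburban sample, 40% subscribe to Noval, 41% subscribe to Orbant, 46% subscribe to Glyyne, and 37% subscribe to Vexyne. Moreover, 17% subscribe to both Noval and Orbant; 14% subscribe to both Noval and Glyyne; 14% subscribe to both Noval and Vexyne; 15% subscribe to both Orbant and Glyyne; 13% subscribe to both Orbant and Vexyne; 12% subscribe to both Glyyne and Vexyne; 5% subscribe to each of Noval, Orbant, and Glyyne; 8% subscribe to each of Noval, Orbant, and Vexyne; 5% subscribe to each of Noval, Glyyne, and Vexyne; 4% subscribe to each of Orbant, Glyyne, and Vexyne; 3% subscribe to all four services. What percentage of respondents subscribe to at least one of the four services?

98%

P(at least one) = 40 + 41 + 46 + 37 − 17 − 14 − 14 − 15 − 13 − 12 + 5 + 8 + 5 + 4 − 3 = 98%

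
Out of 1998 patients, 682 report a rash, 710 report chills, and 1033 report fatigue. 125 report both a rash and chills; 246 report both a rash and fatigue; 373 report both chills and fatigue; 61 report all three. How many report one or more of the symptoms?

1742

By inclusion-exclusion,
|at least one| = 682 + 710 + 1033 − 125 − 246 − 373 + 61 = 1742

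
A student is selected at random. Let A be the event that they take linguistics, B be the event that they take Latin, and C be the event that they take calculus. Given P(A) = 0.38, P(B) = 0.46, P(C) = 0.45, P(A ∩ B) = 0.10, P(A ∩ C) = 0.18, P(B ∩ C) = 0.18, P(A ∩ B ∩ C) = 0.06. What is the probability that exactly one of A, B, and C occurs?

By inclusion–exclusion (exactly-one form):
P(exactly one) = 0.38 + 0.46 + 0.45 − 2·0.10 − 2·0.18 − 2·0.18 + 3·0.06 = 0.55

0.55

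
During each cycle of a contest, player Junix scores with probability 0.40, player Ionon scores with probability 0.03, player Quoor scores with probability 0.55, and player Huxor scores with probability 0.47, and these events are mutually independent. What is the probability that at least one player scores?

0.861193

P(none) = (1 − 0.40) × (1 − 0.03) × (1 − 0.55) × (1 − 0.47) = 0.60 × 0.97 × 0.45 × 0.53 = 0.138807
P(at least one) = 1 − 0.138807 = 0.861193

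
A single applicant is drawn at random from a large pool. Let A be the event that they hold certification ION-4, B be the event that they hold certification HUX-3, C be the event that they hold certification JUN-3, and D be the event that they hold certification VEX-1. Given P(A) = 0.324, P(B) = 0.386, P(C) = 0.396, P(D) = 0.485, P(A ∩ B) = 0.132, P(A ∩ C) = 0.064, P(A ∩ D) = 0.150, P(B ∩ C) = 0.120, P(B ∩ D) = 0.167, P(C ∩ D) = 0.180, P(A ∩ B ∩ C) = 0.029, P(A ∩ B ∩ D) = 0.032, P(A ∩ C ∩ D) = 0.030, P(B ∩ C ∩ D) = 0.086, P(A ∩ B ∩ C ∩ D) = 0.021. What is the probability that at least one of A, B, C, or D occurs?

0.934

P(A ∪ B ∪ C ∪ D) = 0.324 + 0.386 + 0.396 + 0.485 − 0.132 − 0.064 − 0.150 − 0.120 − 0.167 − 0.180 + 0.029 + 0.032 + 0.030 + 0.086 − 0.021 = 0.934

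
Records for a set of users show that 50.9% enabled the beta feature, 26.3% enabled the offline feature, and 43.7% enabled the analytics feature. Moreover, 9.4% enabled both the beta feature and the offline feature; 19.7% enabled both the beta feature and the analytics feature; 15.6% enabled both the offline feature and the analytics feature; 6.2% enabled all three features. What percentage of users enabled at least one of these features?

Inclusion–exclusion gives
P(≥1) = 50.9 + 26.3 + 43.7 − 9.4 − 19.7 − 15.6 + 6.2 = 82.4%

82.4%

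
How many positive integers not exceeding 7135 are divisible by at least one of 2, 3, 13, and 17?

Inclusion–exclusion gives
floor(7135/2) + floor(7135/3) + floor(7135/13) + floor(7135/17) − floor(7135/6) − floor(7135/26) − floor(7135/34) − floor(7135/39) − floor(7135/51) − floor(7135/221) + floor(7135/78) + floor(7135/102) + floor(7135/442) + floor(7135/663) − floor(7135/1326) = 3567 + 2378 + 548 + 419 − 1189 − 274 − 209 − 182 − 139 − 32 + 91 + 69 + 16 + 10 − 5 = 5068

5068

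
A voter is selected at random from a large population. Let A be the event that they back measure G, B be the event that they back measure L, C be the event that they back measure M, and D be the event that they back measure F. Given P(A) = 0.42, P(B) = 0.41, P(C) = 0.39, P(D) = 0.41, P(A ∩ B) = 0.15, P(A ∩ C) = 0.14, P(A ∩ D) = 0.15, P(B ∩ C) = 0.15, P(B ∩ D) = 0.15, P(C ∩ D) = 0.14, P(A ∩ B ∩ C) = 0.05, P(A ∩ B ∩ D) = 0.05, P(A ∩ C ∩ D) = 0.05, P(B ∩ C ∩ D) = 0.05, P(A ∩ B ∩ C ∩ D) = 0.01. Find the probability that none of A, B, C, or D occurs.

By inclusion-exclusion,
P(A ∪ B ∪ C ∪ D) = 0.42 + 0.41 + 0.39 + 0.41 − 0.15 − 0.14 − 0.15 − 0.15 − 0.15 − 0.14 + 0.05 + 0.05 + 0.05 + 0.05 − 0.01 = 0.94
P(none) = 1 − 0.94 = 0.06

0.06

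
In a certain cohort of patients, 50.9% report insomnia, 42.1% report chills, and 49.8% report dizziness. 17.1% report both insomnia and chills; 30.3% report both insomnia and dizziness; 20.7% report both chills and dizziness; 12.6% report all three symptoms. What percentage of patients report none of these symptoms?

Apply inclusion-exclusion:
P(at least one) = 50.9 + 42.1 + 49.8 − 17.1 − 30.3 − 20.7 + 12.6 = 87.3%
P(none) = 100% − 87.3% = 12.7%

12.7%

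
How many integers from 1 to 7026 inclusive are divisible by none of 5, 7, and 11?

By inclusion–exclusion:
1405 + 1003 + 638 − 200 − 127 − 91 + 18 = 2646
7026 − 2646 = 4380

4380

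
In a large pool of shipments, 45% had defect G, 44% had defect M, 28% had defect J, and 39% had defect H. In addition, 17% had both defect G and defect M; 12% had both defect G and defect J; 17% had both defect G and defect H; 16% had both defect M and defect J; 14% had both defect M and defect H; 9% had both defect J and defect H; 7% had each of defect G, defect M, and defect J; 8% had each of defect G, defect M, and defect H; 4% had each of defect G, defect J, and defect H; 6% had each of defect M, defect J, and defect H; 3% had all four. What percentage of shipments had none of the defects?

7%

Inclusion–exclusion gives
P(union) = 45 + 44 + 28 + 39 − 17 − 12 − 17 − 16 − 14 − 9 + 7 + 8 + 4 + 6 − 3 = 93%
P(none) = 100% − 93% = 7%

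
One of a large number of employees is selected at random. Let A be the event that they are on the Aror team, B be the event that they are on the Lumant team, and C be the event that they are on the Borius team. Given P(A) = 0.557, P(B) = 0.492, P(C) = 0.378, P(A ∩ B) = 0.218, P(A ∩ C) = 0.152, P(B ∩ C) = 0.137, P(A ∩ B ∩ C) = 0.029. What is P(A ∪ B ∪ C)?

By inclusion-exclusion,
P(A ∪ B ∪ C) = 0.557 + 0.492 + 0.378 − 0.218 − 0.152 − 0.137 + 0.029 = 0.949

0.949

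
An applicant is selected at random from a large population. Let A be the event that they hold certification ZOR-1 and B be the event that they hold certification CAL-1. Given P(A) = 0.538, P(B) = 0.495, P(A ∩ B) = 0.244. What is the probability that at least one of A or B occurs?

P(A ∪ B) = 0.538 + 0.495 − 0.244 = 0.789

0.789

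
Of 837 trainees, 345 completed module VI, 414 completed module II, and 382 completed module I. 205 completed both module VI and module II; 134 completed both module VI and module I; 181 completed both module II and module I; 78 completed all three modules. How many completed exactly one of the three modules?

335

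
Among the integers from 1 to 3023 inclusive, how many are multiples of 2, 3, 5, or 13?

2278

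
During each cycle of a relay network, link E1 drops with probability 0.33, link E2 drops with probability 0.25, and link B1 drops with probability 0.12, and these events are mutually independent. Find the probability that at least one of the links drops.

P(none) = (1 − 0.33) × (1 − 0.25) × (1 − 0.12) = 0.67 × 0.75 × 0.88 = 0.4422
P(at least one) = 1 − 0.4422 = 0.5578

0.5578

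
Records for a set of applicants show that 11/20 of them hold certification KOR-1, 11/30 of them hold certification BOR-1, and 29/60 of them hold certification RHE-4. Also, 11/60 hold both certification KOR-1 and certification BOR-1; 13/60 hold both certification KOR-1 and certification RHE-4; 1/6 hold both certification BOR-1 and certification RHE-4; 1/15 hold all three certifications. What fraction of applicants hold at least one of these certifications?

P(≥1) = 11/20 + 11/30 + 29/60 − 11/60 − 13/60 − 1/6 + 1/15 = 9/10

9/10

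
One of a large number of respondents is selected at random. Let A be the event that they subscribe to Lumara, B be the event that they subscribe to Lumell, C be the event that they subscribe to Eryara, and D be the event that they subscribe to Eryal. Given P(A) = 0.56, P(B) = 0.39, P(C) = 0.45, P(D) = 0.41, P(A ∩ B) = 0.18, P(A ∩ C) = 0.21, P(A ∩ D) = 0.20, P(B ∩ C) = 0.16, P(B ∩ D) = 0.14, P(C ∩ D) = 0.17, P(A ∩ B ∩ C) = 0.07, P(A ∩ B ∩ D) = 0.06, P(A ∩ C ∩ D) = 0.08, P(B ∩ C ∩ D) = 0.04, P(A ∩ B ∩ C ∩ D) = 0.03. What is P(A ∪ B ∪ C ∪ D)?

0.97

Inclusion–exclusion gives
P(A ∪ B ∪ C ∪ D) = 0.56 + 0.39 + 0.45 + 0.41 − 0.18 − 0.21 − 0.20 − 0.16 − 0.14 − 0.17 + 0.07 + 0.06 + 0.08 + 0.04 − 0.03 = 0.97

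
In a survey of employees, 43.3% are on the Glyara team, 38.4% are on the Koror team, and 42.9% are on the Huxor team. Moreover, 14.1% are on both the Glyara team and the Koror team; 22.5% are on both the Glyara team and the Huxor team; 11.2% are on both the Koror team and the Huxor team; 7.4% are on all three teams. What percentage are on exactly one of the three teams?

51.2%

By inclusion–exclusion (exactly-one form):
P(exactly one) = 43.3 + 38.4 + 42.9 − 2·14.1 − 2·22.5 − 2·11.2 + 3·7.4 = 51.2%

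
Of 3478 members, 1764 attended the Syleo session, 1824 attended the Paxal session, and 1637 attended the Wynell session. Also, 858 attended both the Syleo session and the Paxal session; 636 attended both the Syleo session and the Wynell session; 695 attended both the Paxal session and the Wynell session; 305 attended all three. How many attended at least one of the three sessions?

Inclusion–exclusion gives
|union| = 1764 + 1824 + 1637 − 858 − 636 − 695 + 305 = 3341

3341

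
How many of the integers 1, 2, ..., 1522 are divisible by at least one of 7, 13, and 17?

389

By inclusion-exclusion,
⌊1522/7⌋ + ⌊1522/13⌋ + ⌊1522/17⌋ − ⌊1522/91⌋ − ⌊1522/119⌋ − ⌊1522/221⌋ + ⌊1522/1547⌋ = 217 + 117 + 89 − 16 − 12 − 6 + 0 = 389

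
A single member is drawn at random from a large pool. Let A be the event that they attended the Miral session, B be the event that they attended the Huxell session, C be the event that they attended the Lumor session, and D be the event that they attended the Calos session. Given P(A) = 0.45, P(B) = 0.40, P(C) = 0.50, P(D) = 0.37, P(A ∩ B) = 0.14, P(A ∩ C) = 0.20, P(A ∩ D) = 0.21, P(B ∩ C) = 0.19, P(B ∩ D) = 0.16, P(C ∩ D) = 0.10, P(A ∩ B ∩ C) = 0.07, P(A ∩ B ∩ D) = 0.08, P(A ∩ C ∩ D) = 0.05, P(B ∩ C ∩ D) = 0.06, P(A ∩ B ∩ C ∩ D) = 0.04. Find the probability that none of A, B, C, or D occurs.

By inclusion-exclusion,
P(A ∪ B ∪ C ∪ D) = 0.45 + 0.40 + 0.50 + 0.37 − 0.14 − 0.20 − 0.21 − 0.19 − 0.16 − 0.10 + 0.07 + 0.08 + 0.05 + 0.06 − 0.04 = 0.94
P(none) = 1 − 0.94 = 0.06

0.06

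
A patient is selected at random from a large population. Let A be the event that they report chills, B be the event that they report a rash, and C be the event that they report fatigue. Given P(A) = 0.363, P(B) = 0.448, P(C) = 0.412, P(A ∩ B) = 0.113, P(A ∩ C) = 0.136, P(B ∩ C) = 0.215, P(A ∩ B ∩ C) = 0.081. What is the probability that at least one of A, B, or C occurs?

0.840

Apply inclusion-exclusion:
P(A ∪ B ∪ C) = 0.363 + 0.448 + 0.412 − 0.113 − 0.136 − 0.215 + 0.081 = 0.840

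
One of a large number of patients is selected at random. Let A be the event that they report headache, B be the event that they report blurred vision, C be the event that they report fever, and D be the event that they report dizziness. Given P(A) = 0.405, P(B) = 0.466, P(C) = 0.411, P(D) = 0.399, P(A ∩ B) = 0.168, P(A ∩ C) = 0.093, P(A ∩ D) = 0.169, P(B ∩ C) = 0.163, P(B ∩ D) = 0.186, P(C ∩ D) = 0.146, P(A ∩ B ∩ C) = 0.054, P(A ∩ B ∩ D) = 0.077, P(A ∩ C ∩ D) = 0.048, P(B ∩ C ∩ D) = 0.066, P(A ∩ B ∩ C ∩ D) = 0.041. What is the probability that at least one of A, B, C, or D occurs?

Using inclusion–exclusion:
P(A ∪ B ∪ C ∪ D) = 0.405 + 0.466 + 0.411 + 0.399 − 0.168 − 0.093 − 0.169 − 0.163 − 0.186 − 0.146 + 0.054 + 0.077 + 0.048 + 0.066 − 0.041 = 0.960

0.960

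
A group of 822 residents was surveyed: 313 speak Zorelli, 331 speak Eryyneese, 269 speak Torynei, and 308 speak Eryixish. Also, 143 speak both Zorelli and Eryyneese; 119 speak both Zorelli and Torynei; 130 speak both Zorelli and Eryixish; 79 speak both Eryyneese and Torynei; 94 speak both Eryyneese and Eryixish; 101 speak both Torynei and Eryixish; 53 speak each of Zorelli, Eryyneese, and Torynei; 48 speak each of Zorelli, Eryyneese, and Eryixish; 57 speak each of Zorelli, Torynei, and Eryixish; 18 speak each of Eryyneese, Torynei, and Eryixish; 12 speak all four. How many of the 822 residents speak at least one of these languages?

719

N(≥1) = 313 + 331 + 269 + 308 − 143 − 119 − 130 − 79 − 94 − 101 + 53 + 48 + 57 + 18 − 12 = 719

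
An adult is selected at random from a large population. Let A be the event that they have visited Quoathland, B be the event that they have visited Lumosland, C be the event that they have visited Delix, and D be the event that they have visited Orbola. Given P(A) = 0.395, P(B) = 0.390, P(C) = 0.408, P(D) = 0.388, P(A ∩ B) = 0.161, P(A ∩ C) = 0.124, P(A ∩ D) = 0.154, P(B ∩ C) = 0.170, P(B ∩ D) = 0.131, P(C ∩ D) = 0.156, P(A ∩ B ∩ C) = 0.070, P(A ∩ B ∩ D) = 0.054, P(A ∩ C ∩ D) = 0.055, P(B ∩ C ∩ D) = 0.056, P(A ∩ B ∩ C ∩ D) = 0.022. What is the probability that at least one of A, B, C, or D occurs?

0.898

By inclusion–exclusion:
P(A ∪ B ∪ C ∪ D) = 0.395 + 0.390 + 0.408 + 0.388 − 0.161 − 0.124 − 0.154 − 0.170 − 0.131 − 0.156 + 0.070 + 0.054 + 0.055 + 0.056 − 0.022 = 0.898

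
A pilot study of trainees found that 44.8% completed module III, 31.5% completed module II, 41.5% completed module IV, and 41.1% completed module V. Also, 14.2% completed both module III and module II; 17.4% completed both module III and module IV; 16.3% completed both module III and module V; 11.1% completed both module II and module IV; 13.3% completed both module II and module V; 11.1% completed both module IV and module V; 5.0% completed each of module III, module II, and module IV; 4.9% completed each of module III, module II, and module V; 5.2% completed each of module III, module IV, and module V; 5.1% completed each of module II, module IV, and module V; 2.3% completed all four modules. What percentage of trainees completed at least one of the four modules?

By inclusion-exclusion,
P(at least one) = 44.8 + 31.5 + 41.5 + 41.1 − 14.2 − 17.4 − 16.3 − 11.1 − 13.3 − 11.1 + 5.0 + 4.9 + 5.2 + 5.1 − 2.3 = 93.4%

93.4%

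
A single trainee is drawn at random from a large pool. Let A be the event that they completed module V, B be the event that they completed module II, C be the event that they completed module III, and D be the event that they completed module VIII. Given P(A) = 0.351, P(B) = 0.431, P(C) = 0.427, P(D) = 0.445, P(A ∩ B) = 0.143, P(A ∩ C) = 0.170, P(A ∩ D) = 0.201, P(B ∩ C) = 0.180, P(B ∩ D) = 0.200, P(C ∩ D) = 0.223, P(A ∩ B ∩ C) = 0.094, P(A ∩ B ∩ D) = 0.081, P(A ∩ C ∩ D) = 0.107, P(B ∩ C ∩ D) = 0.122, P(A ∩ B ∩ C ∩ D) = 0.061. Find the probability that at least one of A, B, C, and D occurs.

0.880

Apply inclusion-exclusion:
P(A ∪ B ∪ C ∪ D) = 0.351 + 0.431 + 0.427 + 0.445 − 0.143 − 0.170 − 0.201 − 0.180 − 0.200 − 0.223 + 0.094 + 0.081 + 0.107 + 0.122 − 0.061 = 0.880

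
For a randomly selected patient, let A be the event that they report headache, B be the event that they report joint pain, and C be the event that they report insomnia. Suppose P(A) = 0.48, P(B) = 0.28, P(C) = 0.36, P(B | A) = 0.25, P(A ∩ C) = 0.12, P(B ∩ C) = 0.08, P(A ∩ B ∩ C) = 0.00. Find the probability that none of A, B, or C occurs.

0.20

P(A ∩ B) = P(A)·P(B|A) = 0.48 × 0.25 = 0.12
Inclusion–exclusion gives
P(A ∪ B ∪ C) = 0.48 + 0.28 + 0.36 − 0.12 − 0.12 − 0.08 + 0.00 = 0.80
P(none) = 1 − 0.80 = 0.20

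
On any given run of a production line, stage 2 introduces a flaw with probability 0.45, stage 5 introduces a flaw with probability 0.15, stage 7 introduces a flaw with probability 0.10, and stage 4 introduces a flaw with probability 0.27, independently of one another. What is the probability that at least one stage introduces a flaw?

P(none) = (1 − 0.45) × (1 − 0.15) × (1 − 0.10) × (1 − 0.27) = 0.55 × 0.85 × 0.90 × 0.73 = 0.3071475
P(at least one) = 1 − 0.3071475 = 0.6928525

0.6928525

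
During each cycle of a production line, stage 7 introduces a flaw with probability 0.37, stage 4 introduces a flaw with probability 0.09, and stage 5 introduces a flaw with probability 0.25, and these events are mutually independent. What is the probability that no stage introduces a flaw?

P(none) = (1 − 0.37) × (1 − 0.09) × (1 − 0.25) = 0.63 × 0.91 × 0.75 = 0.429975

0.429975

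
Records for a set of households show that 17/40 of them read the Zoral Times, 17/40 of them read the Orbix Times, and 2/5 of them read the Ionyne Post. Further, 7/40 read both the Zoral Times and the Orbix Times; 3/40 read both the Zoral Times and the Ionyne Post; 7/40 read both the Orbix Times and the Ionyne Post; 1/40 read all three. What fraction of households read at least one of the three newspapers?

By inclusion-exclusion,
P(union) = 17/40 + 17/40 + 2/5 − 7/40 − 3/40 − 7/40 + 1/40 = 17/20

17/20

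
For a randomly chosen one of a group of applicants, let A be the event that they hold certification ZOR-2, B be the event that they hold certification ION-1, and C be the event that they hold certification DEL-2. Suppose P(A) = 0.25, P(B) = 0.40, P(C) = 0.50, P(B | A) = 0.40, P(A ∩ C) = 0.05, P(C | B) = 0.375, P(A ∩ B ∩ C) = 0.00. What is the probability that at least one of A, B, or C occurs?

0.85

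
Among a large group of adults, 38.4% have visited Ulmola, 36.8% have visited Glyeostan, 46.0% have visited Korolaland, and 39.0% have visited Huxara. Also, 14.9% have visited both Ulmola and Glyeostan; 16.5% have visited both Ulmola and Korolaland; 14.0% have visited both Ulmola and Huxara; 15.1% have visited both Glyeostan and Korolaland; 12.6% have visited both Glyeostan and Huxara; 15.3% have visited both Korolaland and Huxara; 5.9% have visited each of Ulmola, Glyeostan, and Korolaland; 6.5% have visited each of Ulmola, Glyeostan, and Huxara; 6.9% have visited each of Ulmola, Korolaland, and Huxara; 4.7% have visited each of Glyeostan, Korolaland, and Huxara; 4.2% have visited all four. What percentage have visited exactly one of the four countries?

P(exactly one) = 38.4 + 36.8 + 46.0 + 39.0 − 2·14.9 − 2·16.5 − 2·14.0 − 2·15.1 − 2·12.6 − 2·15.3 + 3·5.9 + 3·6.5 + 3·6.9 + 3·4.7 − 4·4.2 = 38.6%

38.6%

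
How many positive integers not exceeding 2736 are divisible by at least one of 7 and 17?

528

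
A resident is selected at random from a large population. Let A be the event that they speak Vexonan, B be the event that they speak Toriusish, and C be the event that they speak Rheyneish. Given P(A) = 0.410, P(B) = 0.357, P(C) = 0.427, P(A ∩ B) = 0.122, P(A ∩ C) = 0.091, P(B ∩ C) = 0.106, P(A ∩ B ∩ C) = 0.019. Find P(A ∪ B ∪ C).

By inclusion–exclusion:
P(A ∪ B ∪ C) = 0.410 + 0.357 + 0.427 − 0.122 − 0.091 − 0.106 + 0.019 = 0.894

0.894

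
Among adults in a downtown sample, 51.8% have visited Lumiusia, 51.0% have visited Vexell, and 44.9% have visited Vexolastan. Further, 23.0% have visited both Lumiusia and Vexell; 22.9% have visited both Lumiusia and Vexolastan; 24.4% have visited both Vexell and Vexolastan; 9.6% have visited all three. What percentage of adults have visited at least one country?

87.0%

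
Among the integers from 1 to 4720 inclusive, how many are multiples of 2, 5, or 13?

2978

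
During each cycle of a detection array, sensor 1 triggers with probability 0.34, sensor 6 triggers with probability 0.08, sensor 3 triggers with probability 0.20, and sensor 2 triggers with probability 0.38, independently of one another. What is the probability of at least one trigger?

0.6988288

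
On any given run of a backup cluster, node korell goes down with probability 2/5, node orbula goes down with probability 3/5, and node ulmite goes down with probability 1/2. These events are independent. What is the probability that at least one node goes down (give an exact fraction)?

P(none) = (1 − 2/5) × (1 − 3/5) × (1 − 1/2) = 3/5 × 2/5 × 1/2 = 3/25
P(at least one) = 1 − 3/25 = 22/25

22/25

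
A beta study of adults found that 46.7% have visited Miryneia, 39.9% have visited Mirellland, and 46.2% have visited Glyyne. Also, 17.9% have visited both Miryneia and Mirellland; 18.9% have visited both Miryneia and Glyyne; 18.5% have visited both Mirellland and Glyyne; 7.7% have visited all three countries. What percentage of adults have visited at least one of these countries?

P(union) = 46.7 + 39.9 + 46.2 − 17.9 − 18.9 − 18.5 + 7.7 = 85.2%

85.2%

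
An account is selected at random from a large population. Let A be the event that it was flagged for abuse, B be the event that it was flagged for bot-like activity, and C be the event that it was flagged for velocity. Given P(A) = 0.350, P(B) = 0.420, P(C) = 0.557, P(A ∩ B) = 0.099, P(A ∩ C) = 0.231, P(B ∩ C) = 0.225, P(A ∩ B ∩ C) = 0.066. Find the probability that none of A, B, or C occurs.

0.162

Using inclusion–exclusion:
P(A ∪ B ∪ C) = 0.350 + 0.420 + 0.557 − 0.099 − 0.231 − 0.225 + 0.066 = 0.838
P(none) = 1 − 0.838 = 0.162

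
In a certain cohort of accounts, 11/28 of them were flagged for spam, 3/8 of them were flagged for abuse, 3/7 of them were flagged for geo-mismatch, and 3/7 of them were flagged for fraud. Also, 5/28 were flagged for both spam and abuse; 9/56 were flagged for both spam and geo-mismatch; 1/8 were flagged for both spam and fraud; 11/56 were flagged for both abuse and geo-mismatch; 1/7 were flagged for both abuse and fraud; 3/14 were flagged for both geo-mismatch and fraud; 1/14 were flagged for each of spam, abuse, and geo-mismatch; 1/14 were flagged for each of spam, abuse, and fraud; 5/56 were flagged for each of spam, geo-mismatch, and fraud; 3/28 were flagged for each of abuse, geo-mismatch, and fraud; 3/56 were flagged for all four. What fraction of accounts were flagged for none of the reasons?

3/28

By inclusion–exclusion:
P(≥1) = 11/28 + 3/8 + 3/7 + 3/7 − 5/28 − 9/56 − 1/8 − 11/56 − 1/7 − 3/14 + 1/14 + 1/14 + 5/56 + 3/28 − 3/56 = 25/28
P(none) = 1 − 25/28 = 3/28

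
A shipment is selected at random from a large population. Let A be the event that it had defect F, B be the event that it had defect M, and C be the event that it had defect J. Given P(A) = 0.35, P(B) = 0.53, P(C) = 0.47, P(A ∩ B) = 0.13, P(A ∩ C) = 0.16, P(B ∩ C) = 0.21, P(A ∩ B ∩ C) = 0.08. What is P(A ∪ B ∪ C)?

Apply inclusion-exclusion:
P(A ∪ B ∪ C) = 0.35 + 0.53 + 0.47 − 0.13 − 0.16 − 0.21 + 0.08 = 0.93

0.93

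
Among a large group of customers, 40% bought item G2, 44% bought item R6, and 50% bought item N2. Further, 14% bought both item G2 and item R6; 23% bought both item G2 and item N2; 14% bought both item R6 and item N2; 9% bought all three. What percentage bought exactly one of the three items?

Using the inclusion–exclusion count for exactly one event:
P(exactly one) = 40 + 44 + 50 − 2·14 − 2·23 − 2·14 + 3·9 = 59%

59%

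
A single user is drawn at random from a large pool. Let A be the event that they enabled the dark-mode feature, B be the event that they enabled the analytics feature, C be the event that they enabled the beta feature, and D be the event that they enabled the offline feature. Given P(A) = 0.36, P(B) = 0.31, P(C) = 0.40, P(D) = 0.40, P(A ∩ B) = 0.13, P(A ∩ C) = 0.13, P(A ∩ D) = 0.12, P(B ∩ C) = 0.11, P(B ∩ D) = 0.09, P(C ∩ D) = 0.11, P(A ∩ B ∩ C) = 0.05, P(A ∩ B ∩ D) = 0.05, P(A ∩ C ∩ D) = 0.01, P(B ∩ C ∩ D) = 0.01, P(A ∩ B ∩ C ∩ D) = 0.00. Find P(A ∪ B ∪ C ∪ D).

0.90

P(A ∪ B ∪ C ∪ D) = 0.36 + 0.31 + 0.40 + 0.40 − 0.13 − 0.13 − 0.12 − 0.11 − 0.09 − 0.11 + 0.05 + 0.05 + 0.01 + 0.01 − 0.00 = 0.90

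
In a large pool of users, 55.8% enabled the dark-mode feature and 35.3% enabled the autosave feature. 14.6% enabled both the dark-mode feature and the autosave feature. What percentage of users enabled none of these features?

23.5%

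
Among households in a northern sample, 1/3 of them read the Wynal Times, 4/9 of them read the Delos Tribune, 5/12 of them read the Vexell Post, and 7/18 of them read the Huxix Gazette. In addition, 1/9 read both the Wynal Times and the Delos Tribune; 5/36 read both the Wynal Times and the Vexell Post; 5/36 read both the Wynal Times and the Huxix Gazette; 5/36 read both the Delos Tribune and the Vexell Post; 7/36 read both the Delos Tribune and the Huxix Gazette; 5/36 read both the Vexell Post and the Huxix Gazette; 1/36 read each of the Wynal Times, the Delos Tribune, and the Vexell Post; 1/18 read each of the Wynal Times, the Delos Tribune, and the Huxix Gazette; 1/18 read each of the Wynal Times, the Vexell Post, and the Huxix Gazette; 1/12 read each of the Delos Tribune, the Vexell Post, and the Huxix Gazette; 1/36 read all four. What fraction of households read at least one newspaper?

By inclusion-exclusion,
P(at least one) = 1/3 + 4/9 + 5/12 + 7/18 − 1/9 − 5/36 − 5/36 − 5/36 − 7/36 − 5/36 + 1/36 + 1/18 + 1/18 + 1/12 − 1/36 = 11/12

11/12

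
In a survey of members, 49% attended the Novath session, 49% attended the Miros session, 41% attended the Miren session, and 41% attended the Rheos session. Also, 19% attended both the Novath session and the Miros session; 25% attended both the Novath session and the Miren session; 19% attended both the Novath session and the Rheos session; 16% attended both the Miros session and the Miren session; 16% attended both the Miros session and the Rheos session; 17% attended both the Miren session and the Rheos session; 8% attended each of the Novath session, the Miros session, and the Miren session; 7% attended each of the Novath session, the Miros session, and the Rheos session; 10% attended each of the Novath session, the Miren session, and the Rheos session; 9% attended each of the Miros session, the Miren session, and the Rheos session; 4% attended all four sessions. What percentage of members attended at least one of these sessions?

Inclusion–exclusion gives
P(≥1) = 49 + 49 + 41 + 41 − 19 − 25 − 19 − 16 − 16 − 17 + 8 + 7 + 10 + 9 − 4 = 98%

98%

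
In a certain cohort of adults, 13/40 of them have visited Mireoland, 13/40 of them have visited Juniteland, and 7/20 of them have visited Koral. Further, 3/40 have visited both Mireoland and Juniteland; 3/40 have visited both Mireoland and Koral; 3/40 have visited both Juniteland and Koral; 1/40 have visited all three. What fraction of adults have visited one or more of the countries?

Inclusion–exclusion gives
P(at least one) = 13/40 + 13/40 + 7/20 − 3/40 − 3/40 − 3/40 + 1/40 = 4/5

4/5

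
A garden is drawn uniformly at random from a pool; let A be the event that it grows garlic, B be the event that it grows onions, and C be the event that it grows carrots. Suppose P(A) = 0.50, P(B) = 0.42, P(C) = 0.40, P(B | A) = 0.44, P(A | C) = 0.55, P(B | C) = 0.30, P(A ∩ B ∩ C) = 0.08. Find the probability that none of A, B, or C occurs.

0.16

P(A ∩ B) = P(A)·P(B|A) = 0.50 × 0.44 = 0.22
P(A ∩ C) = P(C)·P(A|C) = 0.40 × 0.55 = 0.22
P(B ∩ C) = P(C)·P(B|C) = 0.40 × 0.30 = 0.12
Inclusion–exclusion gives
P(A ∪ B ∪ C) = 0.50 + 0.42 + 0.40 − 0.22 − 0.22 − 0.12 + 0.08 = 0.84
P(none) = 1 − 0.84 = 0.16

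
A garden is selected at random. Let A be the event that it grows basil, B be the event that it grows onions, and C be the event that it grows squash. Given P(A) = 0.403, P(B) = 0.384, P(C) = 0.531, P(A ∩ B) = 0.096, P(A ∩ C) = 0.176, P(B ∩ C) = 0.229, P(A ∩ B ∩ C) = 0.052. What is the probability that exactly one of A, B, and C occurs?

0.472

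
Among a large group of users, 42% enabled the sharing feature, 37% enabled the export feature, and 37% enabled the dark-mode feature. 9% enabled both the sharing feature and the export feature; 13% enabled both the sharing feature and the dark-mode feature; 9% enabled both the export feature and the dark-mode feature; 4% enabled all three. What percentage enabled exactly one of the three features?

66%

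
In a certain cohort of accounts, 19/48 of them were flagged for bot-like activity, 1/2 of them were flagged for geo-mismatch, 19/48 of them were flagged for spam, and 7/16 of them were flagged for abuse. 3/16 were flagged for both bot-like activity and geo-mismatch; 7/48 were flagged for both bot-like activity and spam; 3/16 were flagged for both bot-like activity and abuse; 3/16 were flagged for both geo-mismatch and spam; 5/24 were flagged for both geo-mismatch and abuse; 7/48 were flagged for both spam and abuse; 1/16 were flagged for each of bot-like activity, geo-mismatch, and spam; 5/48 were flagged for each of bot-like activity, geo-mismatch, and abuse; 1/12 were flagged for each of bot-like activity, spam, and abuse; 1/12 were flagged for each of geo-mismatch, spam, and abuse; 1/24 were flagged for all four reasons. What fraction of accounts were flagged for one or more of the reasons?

P(≥1) = 19/48 + 1/2 + 19/48 + 7/16 − 3/16 − 7/48 − 3/16 − 3/16 − 5/24 − 7/48 + 1/16 + 5/48 + 1/12 + 1/12 − 1/24 = 23/24

23/24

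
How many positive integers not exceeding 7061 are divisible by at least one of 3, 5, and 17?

By inclusion–exclusion:
2353 + 1412 + 415 − 470 − 138 − 83 + 27 = 3516

3516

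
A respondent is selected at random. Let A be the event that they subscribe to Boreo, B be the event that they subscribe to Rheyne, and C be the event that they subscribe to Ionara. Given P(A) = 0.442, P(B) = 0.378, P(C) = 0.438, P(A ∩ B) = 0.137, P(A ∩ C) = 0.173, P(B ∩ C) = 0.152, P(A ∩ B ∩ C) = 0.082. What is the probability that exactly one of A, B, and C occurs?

P(exactly one) = 0.442 + 0.378 + 0.438 − 2·0.137 − 2·0.173 − 2·0.152 + 3·0.082 = 0.580

0.580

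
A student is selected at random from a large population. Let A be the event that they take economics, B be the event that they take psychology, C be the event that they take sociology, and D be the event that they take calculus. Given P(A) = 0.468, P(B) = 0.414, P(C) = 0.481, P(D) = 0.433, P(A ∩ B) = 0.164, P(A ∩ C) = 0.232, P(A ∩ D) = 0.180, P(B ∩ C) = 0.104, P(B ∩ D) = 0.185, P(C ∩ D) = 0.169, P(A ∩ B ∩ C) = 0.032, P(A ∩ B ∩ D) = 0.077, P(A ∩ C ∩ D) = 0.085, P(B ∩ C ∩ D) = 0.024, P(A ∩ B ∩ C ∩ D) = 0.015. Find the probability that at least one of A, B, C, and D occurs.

0.965

Inclusion–exclusion gives
P(A ∪ B ∪ C ∪ D) = 0.468 + 0.414 + 0.481 + 0.433 − 0.164 − 0.232 − 0.180 − 0.104 − 0.185 − 0.169 + 0.032 + 0.077 + 0.085 + 0.024 − 0.015 = 0.965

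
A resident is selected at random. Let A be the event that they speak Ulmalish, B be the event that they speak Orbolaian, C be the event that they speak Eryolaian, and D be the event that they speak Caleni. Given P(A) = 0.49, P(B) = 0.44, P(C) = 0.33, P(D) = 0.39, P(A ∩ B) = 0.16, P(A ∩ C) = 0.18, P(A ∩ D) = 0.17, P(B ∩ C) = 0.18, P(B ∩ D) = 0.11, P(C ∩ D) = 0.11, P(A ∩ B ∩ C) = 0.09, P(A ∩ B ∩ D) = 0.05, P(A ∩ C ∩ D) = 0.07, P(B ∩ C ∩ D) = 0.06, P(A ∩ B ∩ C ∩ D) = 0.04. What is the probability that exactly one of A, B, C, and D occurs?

0.48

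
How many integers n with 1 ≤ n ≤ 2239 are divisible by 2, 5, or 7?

1119 + 447 + 319 − 223 − 159 − 63 + 31 = 1471

1471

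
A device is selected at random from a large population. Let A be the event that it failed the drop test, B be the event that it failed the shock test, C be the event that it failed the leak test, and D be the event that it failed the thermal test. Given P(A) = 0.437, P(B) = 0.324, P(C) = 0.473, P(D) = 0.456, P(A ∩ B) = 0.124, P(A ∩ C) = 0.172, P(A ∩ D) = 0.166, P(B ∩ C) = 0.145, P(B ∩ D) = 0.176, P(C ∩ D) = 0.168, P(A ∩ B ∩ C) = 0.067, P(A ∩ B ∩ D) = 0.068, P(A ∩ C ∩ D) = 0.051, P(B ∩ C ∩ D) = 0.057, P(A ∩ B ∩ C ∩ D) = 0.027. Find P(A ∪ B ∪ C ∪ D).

Using inclusion–exclusion:
P(A ∪ B ∪ C ∪ D) = 0.437 + 0.324 + 0.473 + 0.456 − 0.124 − 0.172 − 0.166 − 0.145 − 0.176 − 0.168 + 0.067 + 0.068 + 0.051 + 0.057 − 0.027 = 0.955

0.955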